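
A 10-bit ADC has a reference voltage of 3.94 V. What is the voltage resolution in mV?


The resolution (LSB) of an ADC is Vref / 2^n.
LSB = 3.94 / 2^10
LSB = 3.94 / 1024
LSB = 0.00384766 V = 3.84765625 mV

3.84765625 mV


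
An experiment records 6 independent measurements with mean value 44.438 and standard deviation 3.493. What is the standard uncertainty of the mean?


The standard uncertainty for Type A evaluation is u = s / sqrt(n).
u = 3.493 / sqrt(6)
u = 3.493 / 2.4495
u = 1.426

1.426


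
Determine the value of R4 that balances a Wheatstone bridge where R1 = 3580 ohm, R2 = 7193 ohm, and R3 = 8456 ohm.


At balance: R1*R4 = R2*R3, so R4 = R2*R3/R1.
R4 = 7193 * 8456 / 3580
R4 = 60824008 / 3580
R4 = 16989.95 ohm

16989.95 ohm


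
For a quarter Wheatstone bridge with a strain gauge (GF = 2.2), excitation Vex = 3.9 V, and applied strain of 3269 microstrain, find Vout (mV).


Quarter bridge output: Vout = (GF * epsilon * Vex) / 4.
Vout = (2.2 * 3269e-6 * 3.9) / 4
Vout = 0.02804802 / 4 V
Vout = 0.007012 V = 7.012 mV

7.012 mV


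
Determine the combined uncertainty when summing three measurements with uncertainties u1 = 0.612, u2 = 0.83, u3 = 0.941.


For a sum of independent quantities, uc = sqrt(u1^2 + u2^2 + u3^2).
uc = sqrt(0.612^2 + 0.83^2 + 0.941^2)
uc = sqrt(0.374544 + 0.6889 + 0.885481)
uc = 1.396

1.396


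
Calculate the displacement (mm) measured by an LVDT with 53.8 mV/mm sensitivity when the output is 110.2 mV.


Displacement = Vout / sensitivity.
d = 110.2 / 53.8
d = 2.048 mm

2.048 mm


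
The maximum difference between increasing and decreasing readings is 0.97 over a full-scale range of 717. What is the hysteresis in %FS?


Hysteresis = (max difference / full scale) * 100%.
H = (0.97 / 717) * 100
H = 0.135 %FS

0.135 %FS


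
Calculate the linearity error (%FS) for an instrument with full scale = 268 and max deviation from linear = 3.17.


Linearity error = (max deviation / full scale) * 100%.
Linearity = (3.17 / 268) * 100
Linearity = 1.183 %FS

1.183 %FS


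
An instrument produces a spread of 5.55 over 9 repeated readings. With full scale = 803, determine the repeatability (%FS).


Repeatability = (spread / full scale) * 100%.
R = (5.55 / 803) * 100
R = 0.691 %FS

0.691 %FS


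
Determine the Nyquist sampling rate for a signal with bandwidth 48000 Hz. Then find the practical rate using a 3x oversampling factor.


By Nyquist theorem, fs_min = 2 * fmax.
fs_min = 2 * 48000 = 96000 Hz
Practical rate = 3 * fs_min = 3 * 96000 = 288000 Hz

fs_min = 96000 Hz, fs_practical = 288000 Hz


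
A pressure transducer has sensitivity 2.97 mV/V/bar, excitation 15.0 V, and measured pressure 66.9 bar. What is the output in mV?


Output = sensitivity * Vex * P.
Vout = 2.97 * 15.0 * 66.9
Vout = 44.55 * 66.9
Vout = 2980.4 mV

2980.4 mV


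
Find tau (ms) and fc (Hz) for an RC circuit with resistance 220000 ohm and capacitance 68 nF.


Time constant: tau = R * C.
tau = 220000 * 6.80e-08 = 0.01496 s
tau = 14.96 ms
Cutoff frequency: fc = 1 / (2*pi*R*C).
fc = 1 / (2*pi*0.01496) = 10.64 Hz

tau = 14.96 ms, fc = 10.64 Hz


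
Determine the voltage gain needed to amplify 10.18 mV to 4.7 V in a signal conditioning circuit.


Gain = Vout / Vin (converting to same units).
G = 4.7 V / 10.18 mV
G = 4700.0 mV / 10.18 mV
G = 461.69

461.69


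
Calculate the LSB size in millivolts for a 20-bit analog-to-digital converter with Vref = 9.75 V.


The resolution (LSB) of an ADC is Vref / 2^n.
LSB = 9.75 / 2^20
LSB = 9.75 / 1048576
LSB = 9.3e-06 V = 0.00929832 mV

0.00929832 mV


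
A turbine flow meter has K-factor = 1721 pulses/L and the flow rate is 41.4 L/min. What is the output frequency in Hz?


Frequency = K * Q / 60 (converting L/min to L/s).
f = 1721 * 41.4 / 60
f = 71249.4 / 60
f = 1187.49 Hz

1187.49 Hz


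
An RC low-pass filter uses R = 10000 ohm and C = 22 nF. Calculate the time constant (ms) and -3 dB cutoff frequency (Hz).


Time constant: tau = R * C.
tau = 10000 * 2.20e-08 = 0.00022 s
tau = 0.22 ms
Cutoff frequency: fc = 1 / (2*pi*R*C).
fc = 1 / (2*pi*0.00022) = 723.43 Hz

tau = 0.22 ms, fc = 723.43 Hz


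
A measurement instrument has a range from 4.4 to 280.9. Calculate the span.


Span = upper range - lower range.
Span = 280.9 - (4.4)
Span = 276.5

276.5


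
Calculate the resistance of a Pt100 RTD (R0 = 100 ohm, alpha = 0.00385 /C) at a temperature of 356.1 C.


The RTD equation: Rt = R0 * (1 + alpha * T).
Rt = 100 * (1 + 0.00385 * 356.1)
Rt = 100 * (1 + 1.370985)
Rt = 100 * 2.370985
Rt = 237.099 ohm

237.099 ohm


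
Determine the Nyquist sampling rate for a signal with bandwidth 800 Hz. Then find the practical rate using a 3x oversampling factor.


By Nyquist theorem, fs_min = 2 * fmax.
fs_min = 2 * 800 = 1600 Hz
Practical rate = 3 * fs_min = 3 * 1600 = 4800 Hz

fs_min = 1600 Hz, fs_practical = 4800 Hz


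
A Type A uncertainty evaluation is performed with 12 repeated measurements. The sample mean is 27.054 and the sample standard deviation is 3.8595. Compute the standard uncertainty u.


The standard uncertainty for Type A evaluation is u = s / sqrt(n).
u = 3.8595 / sqrt(12)
u = 3.8595 / 3.4641
u = 1.1141

1.1141


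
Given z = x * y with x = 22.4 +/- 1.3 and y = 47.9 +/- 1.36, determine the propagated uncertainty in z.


For a product z = x*y, the relative uncertainty is:
uz/z = sqrt((ux/x)^2 + (uy/y)^2)
Relative uncertainties: ux/x = 1.3/22.4 = 0.058036
uy/y = 1.36/47.9 = 0.028392
z = 22.4 * 47.9 = 1073.0
uz = 1073.0 * sqrt(0.058036^2 + 0.028392^2) = 69.322

69.322


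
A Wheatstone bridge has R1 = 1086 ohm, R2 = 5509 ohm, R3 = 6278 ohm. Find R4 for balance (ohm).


At balance: R1*R4 = R2*R3, so R4 = R2*R3/R1.
R4 = 5509 * 6278 / 1086
R4 = 34585502 / 1086
R4 = 31846.69 ohm

31846.69 ohm


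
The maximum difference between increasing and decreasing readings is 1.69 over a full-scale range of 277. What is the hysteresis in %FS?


Hysteresis = (max difference / full scale) * 100%.
H = (1.69 / 277) * 100
H = 0.61 %FS

0.61 %FS


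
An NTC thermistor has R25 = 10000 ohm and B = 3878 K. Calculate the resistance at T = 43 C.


NTC thermistor equation: Rt = R25 * exp(B * (1/T - 1/T25)).
T in Kelvin: 316.15 K, T25 = 298.15 K
1/T - 1/T25 = 1/316.15 - 1/298.15 = -0.00019096
B * (1/T - 1/T25) = 3878 * -0.00019096 = -0.7405
Rt = 10000 * exp(-0.7405) = 4768.5 ohm

4768.5 ohm


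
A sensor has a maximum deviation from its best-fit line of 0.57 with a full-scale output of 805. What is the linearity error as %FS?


Linearity error = (max deviation / full scale) * 100%.
Linearity = (0.57 / 805) * 100
Linearity = 0.071 %FS

0.071 %FS


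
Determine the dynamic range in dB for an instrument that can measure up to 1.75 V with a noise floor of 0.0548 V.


Dynamic range = 20 * log10(Vmax / Vnoise).
DR = 20 * log10(1.75 / 0.0548)
DR = 20 * log10(31.93)
DR = 30.09 dB

30.09 dB


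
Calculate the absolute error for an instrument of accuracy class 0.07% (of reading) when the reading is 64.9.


Absolute error = (accuracy% / 100) * reading.
Error = (0.07 / 100) * 64.9
Error = 0.0007 * 64.9
Error = 0.0454

0.0454


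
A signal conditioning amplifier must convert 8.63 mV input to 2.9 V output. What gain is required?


Gain = Vout / Vin (converting to same units).
G = 2.9 V / 8.63 mV
G = 2900.0 mV / 8.63 mV
G = 336.04

336.04


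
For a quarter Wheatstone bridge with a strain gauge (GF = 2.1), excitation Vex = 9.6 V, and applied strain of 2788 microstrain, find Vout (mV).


Quarter bridge output: Vout = (GF * epsilon * Vex) / 4.
Vout = (2.1 * 2788e-6 * 9.6) / 4
Vout = 0.05620608 / 4 V
Vout = 0.01405152 V = 14.0515 mV

14.0515 mV


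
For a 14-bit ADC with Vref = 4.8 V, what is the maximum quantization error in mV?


The maximum quantization error is +/- LSB/2.
LSB = Vref / 2^n = 4.8 / 16384 = 0.00029297 V
Max error = LSB / 2 = 0.00029297 / 2 = 0.00014648 V
Max error = 0.1465 mV

0.1465 mV


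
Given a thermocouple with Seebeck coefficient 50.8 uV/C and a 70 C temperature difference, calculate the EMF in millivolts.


The thermocouple output V = sensitivity * dT.
V = 50.8 uV/C * 70 C
V = 3556.0 uV
V = 3.556 mV

3.556 mV


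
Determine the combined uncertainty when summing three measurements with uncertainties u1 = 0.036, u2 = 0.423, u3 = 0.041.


For a sum of independent quantities, uc = sqrt(u1^2 + u2^2 + u3^2).
uc = sqrt(0.036^2 + 0.423^2 + 0.041^2)
uc = sqrt(0.001296 + 0.178929 + 0.001681)
uc = 0.4265

0.4265


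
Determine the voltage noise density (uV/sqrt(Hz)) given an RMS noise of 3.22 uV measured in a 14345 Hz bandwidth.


Noise spectral density = Vrms / sqrt(BW).
NSD = 3.22 / sqrt(14345)
NSD = 3.22 / 119.7706
NSD = 0.0269 uV/sqrt(Hz)

0.0269 uV/sqrt(Hz)


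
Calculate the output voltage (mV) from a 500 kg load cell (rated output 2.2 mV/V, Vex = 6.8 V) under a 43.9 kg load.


Vout = rated_output * Vex * (load / capacity).
Vout = 2.2 * 6.8 * (43.9 / 500)
Vout = 2.2 * 6.8 * 0.0878
Vout = 1.313 mV

1.313 mV


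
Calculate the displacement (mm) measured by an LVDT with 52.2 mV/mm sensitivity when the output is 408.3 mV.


Displacement = Vout / sensitivity.
d = 408.3 / 52.2
d = 7.822 mm

7.822 mm


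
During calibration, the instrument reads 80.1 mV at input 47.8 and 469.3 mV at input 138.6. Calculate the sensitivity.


Sensitivity = (y2 - y1) / (x2 - x1).
S = (469.3 - 80.1) / (138.6 - 47.8)
S = 389.2 / 90.8
S = 4.2863 mV/unit

4.2863 mV/unit


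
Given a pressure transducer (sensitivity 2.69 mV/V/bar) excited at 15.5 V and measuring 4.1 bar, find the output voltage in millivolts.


Output = sensitivity * Vex * P.
Vout = 2.69 * 15.5 * 4.1
Vout = 41.695 * 4.1
Vout = 170.95 mV

170.95 mV


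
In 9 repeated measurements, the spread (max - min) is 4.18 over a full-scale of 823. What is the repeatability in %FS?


Repeatability = (spread / full scale) * 100%.
R = (4.18 / 823) * 100
R = 0.508 %FS

0.508 %FS


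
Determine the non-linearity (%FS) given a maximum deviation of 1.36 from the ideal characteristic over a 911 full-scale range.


Linearity error = (max deviation / full scale) * 100%.
Linearity = (1.36 / 911) * 100
Linearity = 0.149 %FS

0.149 %FS


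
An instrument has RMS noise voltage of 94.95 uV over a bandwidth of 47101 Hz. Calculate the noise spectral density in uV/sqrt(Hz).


Noise spectral density = Vrms / sqrt(BW).
NSD = 94.95 / sqrt(47101)
NSD = 94.95 / 217.0276
NSD = 0.4375 uV/sqrt(Hz)

0.4375 uV/sqrt(Hz)


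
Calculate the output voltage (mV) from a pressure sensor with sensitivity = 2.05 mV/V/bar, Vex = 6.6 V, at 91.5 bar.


Output = sensitivity * Vex * P.
Vout = 2.05 * 6.6 * 91.5
Vout = 13.53 * 91.5
Vout = 1237.99 mV

1237.99 mV


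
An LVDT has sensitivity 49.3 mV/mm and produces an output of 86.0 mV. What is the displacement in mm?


Displacement = Vout / sensitivity.
d = 86.0 / 49.3
d = 1.744 mm

1.744 mm


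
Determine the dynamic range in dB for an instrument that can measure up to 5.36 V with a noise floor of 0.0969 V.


Dynamic range = 20 * log10(Vmax / Vnoise).
DR = 20 * log10(5.36 / 0.0969)
DR = 20 * log10(55.31)
DR = 34.86 dB

34.86 dB


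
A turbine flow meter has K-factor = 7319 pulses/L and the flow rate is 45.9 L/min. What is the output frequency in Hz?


Frequency = K * Q / 60 (converting L/min to L/s).
f = 7319 * 45.9 / 60
f = 335942.1 / 60
f = 5599.03 Hz

5599.03 Hz


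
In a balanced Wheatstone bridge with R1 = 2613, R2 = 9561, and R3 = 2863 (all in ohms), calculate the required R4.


At balance: R1*R4 = R2*R3, so R4 = R2*R3/R1.
R4 = 9561 * 2863 / 2613
R4 = 27373143 / 2613
R4 = 10475.75 ohm

10475.75 ohm


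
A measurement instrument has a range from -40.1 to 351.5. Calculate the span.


Span = upper range - lower range.
Span = 351.5 - (-40.1)
Span = 391.6

391.6


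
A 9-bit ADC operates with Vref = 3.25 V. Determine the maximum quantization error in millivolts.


The maximum quantization error is +/- LSB/2.
LSB = Vref / 2^n = 3.25 / 512 = 0.00634766 V
Max error = LSB / 2 = 0.00634766 / 2 = 0.00317383 V
Max error = 3.1738 mV

3.1738 mV


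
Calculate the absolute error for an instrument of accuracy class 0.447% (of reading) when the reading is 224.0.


Absolute error = (accuracy% / 100) * reading.
Error = (0.447 / 100) * 224.0
Error = 0.00447 * 224.0
Error = 1.0013

1.0013


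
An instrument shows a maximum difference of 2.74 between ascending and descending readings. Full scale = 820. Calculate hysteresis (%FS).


Hysteresis = (max difference / full scale) * 100%.
H = (2.74 / 820) * 100
H = 0.334 %FS

0.334 %FS


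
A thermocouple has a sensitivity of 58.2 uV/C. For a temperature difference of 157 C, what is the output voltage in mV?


The thermocouple output V = sensitivity * dT.
V = 58.2 uV/C * 157 C
V = 9137.4 uV
V = 9.137 mV

9.137 mV


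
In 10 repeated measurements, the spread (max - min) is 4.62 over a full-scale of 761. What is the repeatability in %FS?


Repeatability = (spread / full scale) * 100%.
R = (4.62 / 761) * 100
R = 0.607 %FS

0.607 %FS


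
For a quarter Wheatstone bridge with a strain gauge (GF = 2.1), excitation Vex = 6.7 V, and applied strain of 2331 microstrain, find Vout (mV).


Quarter bridge output: Vout = (GF * epsilon * Vex) / 4.
Vout = (2.1 * 2331e-6 * 6.7) / 4
Vout = 0.03279717 / 4 V
Vout = 0.00819929 V = 8.1993 mV

8.1993 mV


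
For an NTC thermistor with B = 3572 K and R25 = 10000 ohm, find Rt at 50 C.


NTC thermistor equation: Rt = R25 * exp(B * (1/T - 1/T25)).
T in Kelvin: 323.15 K, T25 = 298.15 K
1/T - 1/T25 = 1/323.15 - 1/298.15 = -0.00025948
B * (1/T - 1/T25) = 3572 * -0.00025948 = -0.9269
Rt = 10000 * exp(-0.9269) = 3958.0 ohm

3958.0 ohm


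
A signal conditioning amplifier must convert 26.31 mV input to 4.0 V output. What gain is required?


Gain = Vout / Vin (converting to same units).
G = 4.0 V / 26.31 mV
G = 4000.0 mV / 26.31 mV
G = 152.03

152.03


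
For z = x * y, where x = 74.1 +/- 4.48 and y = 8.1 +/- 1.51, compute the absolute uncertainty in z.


For a product z = x*y, the relative uncertainty is:
uz/z = sqrt((ux/x)^2 + (uy/y)^2)
Relative uncertainties: ux/x = 4.48/74.1 = 0.060459
uy/y = 1.51/8.1 = 0.18642
z = 74.1 * 8.1 = 600.2
uz = 600.2 * sqrt(0.060459^2 + 0.18642^2) = 117.628

117.628


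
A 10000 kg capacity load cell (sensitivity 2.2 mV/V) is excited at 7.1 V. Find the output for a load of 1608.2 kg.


Vout = rated_output * Vex * (load / capacity).
Vout = 2.2 * 7.1 * (1608.2 / 10000)
Vout = 2.2 * 7.1 * 0.16082
Vout = 2.512 mV

2.512 mV


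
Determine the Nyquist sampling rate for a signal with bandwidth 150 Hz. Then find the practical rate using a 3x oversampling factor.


By Nyquist theorem, fs_min = 2 * fmax.
fs_min = 2 * 150 = 300 Hz
Practical rate = 3 * fs_min = 3 * 300 = 900 Hz

fs_min = 300 Hz, fs_practical = 900 Hz


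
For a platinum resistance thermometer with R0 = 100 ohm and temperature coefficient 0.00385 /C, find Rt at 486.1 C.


The RTD equation: Rt = R0 * (1 + alpha * T).
Rt = 100 * (1 + 0.00385 * 486.1)
Rt = 100 * (1 + 1.871485)
Rt = 100 * 2.871485
Rt = 287.149 ohm

287.149 ohm


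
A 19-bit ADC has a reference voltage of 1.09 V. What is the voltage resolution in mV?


The resolution (LSB) of an ADC is Vref / 2^n.
LSB = 1.09 / 2^19
LSB = 1.09 / 524288
LSB = 2.08e-06 V = 0.00207901 mV

0.00207901 mV


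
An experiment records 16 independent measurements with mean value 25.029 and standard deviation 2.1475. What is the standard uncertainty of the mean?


The standard uncertainty for Type A evaluation is u = s / sqrt(n).
u = 2.1475 / sqrt(16)
u = 2.1475 / 4.0
u = 0.5369

0.5369


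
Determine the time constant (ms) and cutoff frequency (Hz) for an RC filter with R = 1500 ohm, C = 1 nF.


Time constant: tau = R * C.
tau = 1500 * 1.00e-09 = 1.5e-06 s
tau = 0.0015 ms
Cutoff frequency: fc = 1 / (2*pi*R*C).
fc = 1 / (2*pi*1.5e-06) = 106103.3 Hz

tau = 0.0015 ms, fc = 106103.3 Hz


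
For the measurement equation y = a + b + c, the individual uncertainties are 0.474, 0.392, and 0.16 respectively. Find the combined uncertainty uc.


For a sum of independent quantities, uc = sqrt(u1^2 + u2^2 + u3^2).
uc = sqrt(0.474^2 + 0.392^2 + 0.16^2)
uc = sqrt(0.224676 + 0.153664 + 0.0256)
uc = 0.6356

0.6356


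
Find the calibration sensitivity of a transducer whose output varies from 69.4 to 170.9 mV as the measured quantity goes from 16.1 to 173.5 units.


Sensitivity = (y2 - y1) / (x2 - x1).
S = (170.9 - 69.4) / (173.5 - 16.1)
S = 101.5 / 157.4
S = 0.6449 mV/unit

0.6449 mV/unit


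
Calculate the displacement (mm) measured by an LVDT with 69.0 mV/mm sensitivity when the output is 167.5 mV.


Displacement = Vout / sensitivity.
d = 167.5 / 69.0
d = 2.428 mm

2.428 mm


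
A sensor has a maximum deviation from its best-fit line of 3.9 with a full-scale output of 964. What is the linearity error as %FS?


Linearity error = (max deviation / full scale) * 100%.
Linearity = (3.9 / 964) * 100
Linearity = 0.405 %FS

0.405 %FS


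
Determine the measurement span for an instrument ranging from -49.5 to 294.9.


Span = upper range - lower range.
Span = 294.9 - (-49.5)
Span = 344.4

344.4


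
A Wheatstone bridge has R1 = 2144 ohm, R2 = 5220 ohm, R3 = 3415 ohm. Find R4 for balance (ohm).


At balance: R1*R4 = R2*R3, so R4 = R2*R3/R1.
R4 = 5220 * 3415 / 2144
R4 = 17826300 / 2144
R4 = 8314.51 ohm

8314.51 ohm


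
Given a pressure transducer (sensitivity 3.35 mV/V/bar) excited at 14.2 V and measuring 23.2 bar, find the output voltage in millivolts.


Output = sensitivity * Vex * P.
Vout = 3.35 * 14.2 * 23.2
Vout = 47.57 * 23.2
Vout = 1103.62 mV

1103.62 mV


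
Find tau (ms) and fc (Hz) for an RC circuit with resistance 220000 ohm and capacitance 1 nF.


Time constant: tau = R * C.
tau = 220000 * 1.00e-09 = 0.00022 s
tau = 0.22 ms
Cutoff frequency: fc = 1 / (2*pi*R*C).
fc = 1 / (2*pi*0.00022) = 723.43 Hz

tau = 0.22 ms, fc = 723.43 Hz


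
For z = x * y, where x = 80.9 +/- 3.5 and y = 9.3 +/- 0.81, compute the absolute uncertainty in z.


For a product z = x*y, the relative uncertainty is:
uz/z = sqrt((ux/x)^2 + (uy/y)^2)
Relative uncertainties: ux/x = 3.5/80.9 = 0.043263
uy/y = 0.81/9.3 = 0.087097
z = 80.9 * 9.3 = 752.4
uz = 752.4 * sqrt(0.043263^2 + 0.087097^2) = 73.168

73.168


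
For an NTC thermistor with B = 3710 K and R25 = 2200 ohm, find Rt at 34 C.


NTC thermistor equation: Rt = R25 * exp(B * (1/T - 1/T25)).
T in Kelvin: 307.15 K, T25 = 298.15 K
1/T - 1/T25 = 1/307.15 - 1/298.15 = -9.828e-05
B * (1/T - 1/T25) = 3710 * -9.828e-05 = -0.3646
Rt = 2200 * exp(-0.3646) = 1527.8 ohm

1527.8 ohm


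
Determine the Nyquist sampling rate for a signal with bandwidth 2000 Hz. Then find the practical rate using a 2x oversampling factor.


By Nyquist theorem, fs_min = 2 * fmax.
fs_min = 2 * 2000 = 4000 Hz
Practical rate = 2 * fs_min = 2 * 4000 = 8000 Hz

fs_min = 4000 Hz, fs_practical = 8000 Hz


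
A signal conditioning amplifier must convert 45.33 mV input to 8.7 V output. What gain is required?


Gain = Vout / Vin (converting to same units).
G = 8.7 V / 45.33 mV
G = 8700.0 mV / 45.33 mV
G = 191.93

191.93


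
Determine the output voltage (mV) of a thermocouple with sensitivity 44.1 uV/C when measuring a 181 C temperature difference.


The thermocouple output V = sensitivity * dT.
V = 44.1 uV/C * 181 C
V = 7982.1 uV
V = 7.982 mV

7.982 mV


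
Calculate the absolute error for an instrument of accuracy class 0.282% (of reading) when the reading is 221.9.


Absolute error = (accuracy% / 100) * reading.
Error = (0.282 / 100) * 221.9
Error = 0.00282 * 221.9
Error = 0.6258

0.6258


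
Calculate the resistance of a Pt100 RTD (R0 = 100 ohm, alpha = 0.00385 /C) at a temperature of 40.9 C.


The RTD equation: Rt = R0 * (1 + alpha * T).
Rt = 100 * (1 + 0.00385 * 40.9)
Rt = 100 * (1 + 0.157465)
Rt = 100 * 1.157465
Rt = 115.746 ohm

115.746 ohm


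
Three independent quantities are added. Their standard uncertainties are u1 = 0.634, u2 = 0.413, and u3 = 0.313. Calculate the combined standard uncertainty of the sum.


For a sum of independent quantities, uc = sqrt(u1^2 + u2^2 + u3^2).
uc = sqrt(0.634^2 + 0.413^2 + 0.313^2)
uc = sqrt(0.401956 + 0.170569 + 0.097969)
uc = 0.8188

0.8188


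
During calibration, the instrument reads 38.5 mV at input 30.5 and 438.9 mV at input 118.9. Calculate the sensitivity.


Sensitivity = (y2 - y1) / (x2 - x1).
S = (438.9 - 38.5) / (118.9 - 30.5)
S = 400.4 / 88.4
S = 4.5294 mV/unit

4.5294 mV/unit


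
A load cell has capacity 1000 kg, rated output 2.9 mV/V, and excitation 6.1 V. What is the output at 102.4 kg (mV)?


Vout = rated_output * Vex * (load / capacity).
Vout = 2.9 * 6.1 * (102.4 / 1000)
Vout = 2.9 * 6.1 * 0.1024
Vout = 1.811 mV

1.811 mV


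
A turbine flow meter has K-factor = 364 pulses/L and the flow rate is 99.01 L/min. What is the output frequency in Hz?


Frequency = K * Q / 60 (converting L/min to L/s).
f = 364 * 99.01 / 60
f = 36039.64 / 60
f = 600.66 Hz

600.66 Hz


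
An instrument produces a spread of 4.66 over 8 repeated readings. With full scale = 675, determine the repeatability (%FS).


Repeatability = (spread / full scale) * 100%.
R = (4.66 / 675) * 100
R = 0.69 %FS

0.69 %FS


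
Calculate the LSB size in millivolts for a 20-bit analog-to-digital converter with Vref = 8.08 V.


The resolution (LSB) of an ADC is Vref / 2^n.
LSB = 8.08 / 2^20
LSB = 8.08 / 1048576
LSB = 7.71e-06 V = 0.00770569 mV

0.00770569 mV


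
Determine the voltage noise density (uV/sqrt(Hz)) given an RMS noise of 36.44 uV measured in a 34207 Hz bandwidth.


Noise spectral density = Vrms / sqrt(BW).
NSD = 36.44 / sqrt(34207)
NSD = 36.44 / 184.9513
NSD = 0.197 uV/sqrt(Hz)

0.197 uV/sqrt(Hz)


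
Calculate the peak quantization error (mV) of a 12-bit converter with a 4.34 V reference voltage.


The maximum quantization error is +/- LSB/2.
LSB = Vref / 2^n = 4.34 / 4096 = 0.00105957 V
Max error = LSB / 2 = 0.00105957 / 2 = 0.00052979 V
Max error = 0.5298 mV

0.5298 mV


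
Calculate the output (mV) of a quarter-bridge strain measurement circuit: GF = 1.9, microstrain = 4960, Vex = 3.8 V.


Quarter bridge output: Vout = (GF * epsilon * Vex) / 4.
Vout = (1.9 * 4960e-6 * 3.8) / 4
Vout = 0.0358112 / 4 V
Vout = 0.0089528 V = 8.9528 mV

8.9528 mV


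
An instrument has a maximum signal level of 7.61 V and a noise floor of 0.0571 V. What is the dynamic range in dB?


Dynamic range = 20 * log10(Vmax / Vnoise).
DR = 20 * log10(7.61 / 0.0571)
DR = 20 * log10(133.27)
DR = 42.49 dB

42.49 dB


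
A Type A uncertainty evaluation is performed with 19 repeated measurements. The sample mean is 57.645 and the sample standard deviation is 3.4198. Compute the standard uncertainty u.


The standard uncertainty for Type A evaluation is u = s / sqrt(n).
u = 3.4198 / sqrt(19)
u = 3.4198 / 4.3589
u = 0.7846

0.7846


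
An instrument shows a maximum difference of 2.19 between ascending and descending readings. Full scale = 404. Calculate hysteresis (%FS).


Hysteresis = (max difference / full scale) * 100%.
H = (2.19 / 404) * 100
H = 0.542 %FS

0.542 %FS


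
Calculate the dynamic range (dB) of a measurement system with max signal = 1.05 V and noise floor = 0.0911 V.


Dynamic range = 20 * log10(Vmax / Vnoise).
DR = 20 * log10(1.05 / 0.0911)
DR = 20 * log10(11.53)
DR = 21.23 dB

21.23 dB


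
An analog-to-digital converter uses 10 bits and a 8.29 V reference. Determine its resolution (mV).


The resolution (LSB) of an ADC is Vref / 2^n.
LSB = 8.29 / 2^10
LSB = 8.29 / 1024
LSB = 0.0080957 V = 8.09570312 mV

8.09570312 mV


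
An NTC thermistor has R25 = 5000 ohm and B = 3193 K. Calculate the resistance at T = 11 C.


NTC thermistor equation: Rt = R25 * exp(B * (1/T - 1/T25)).
T in Kelvin: 284.15 K, T25 = 298.15 K
1/T - 1/T25 = 1/284.15 - 1/298.15 = 0.00016525
B * (1/T - 1/T25) = 3193 * 0.00016525 = 0.5276
Rt = 5000 * exp(0.5276) = 8474.7 ohm

8474.7 ohm


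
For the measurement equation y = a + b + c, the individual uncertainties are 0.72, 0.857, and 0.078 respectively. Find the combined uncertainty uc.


For a sum of independent quantities, uc = sqrt(u1^2 + u2^2 + u3^2).
uc = sqrt(0.72^2 + 0.857^2 + 0.078^2)
uc = sqrt(0.5184 + 0.734449 + 0.006084)
uc = 1.122

1.122


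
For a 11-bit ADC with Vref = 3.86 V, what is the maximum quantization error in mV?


The maximum quantization error is +/- LSB/2.
LSB = Vref / 2^n = 3.86 / 2048 = 0.00188477 V
Max error = LSB / 2 = 0.00188477 / 2 = 0.00094238 V
Max error = 0.9424 mV

0.9424 mV


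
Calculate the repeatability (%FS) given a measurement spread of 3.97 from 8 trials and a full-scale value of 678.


Repeatability = (spread / full scale) * 100%.
R = (3.97 / 678) * 100
R = 0.586 %FS

0.586 %FS


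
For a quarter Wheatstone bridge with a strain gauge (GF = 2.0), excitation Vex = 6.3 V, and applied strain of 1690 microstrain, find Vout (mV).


Quarter bridge output: Vout = (GF * epsilon * Vex) / 4.
Vout = (2.0 * 1690e-6 * 6.3) / 4
Vout = 0.021294 / 4 V
Vout = 0.0053235 V = 5.3235 mV

5.3235 mV


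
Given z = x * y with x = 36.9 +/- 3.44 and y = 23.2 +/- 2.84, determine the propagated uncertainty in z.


For a product z = x*y, the relative uncertainty is:
uz/z = sqrt((ux/x)^2 + (uy/y)^2)
Relative uncertainties: ux/x = 3.44/36.9 = 0.093225
uy/y = 2.84/23.2 = 0.122414
z = 36.9 * 23.2 = 856.1
uz = 856.1 * sqrt(0.093225^2 + 0.122414^2) = 131.725

131.725


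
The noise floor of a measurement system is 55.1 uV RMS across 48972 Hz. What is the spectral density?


Noise spectral density = Vrms / sqrt(BW).
NSD = 55.1 / sqrt(48972)
NSD = 55.1 / 221.2962
NSD = 0.249 uV/sqrt(Hz)

0.249 uV/sqrt(Hz)


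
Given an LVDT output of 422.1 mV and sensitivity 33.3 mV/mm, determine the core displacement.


Displacement = Vout / sensitivity.
d = 422.1 / 33.3
d = 12.676 mm

12.676 mm


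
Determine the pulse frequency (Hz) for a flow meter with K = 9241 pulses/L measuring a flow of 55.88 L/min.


Frequency = K * Q / 60 (converting L/min to L/s).
f = 9241 * 55.88 / 60
f = 516387.08 / 60
f = 8606.45 Hz

8606.45 Hz


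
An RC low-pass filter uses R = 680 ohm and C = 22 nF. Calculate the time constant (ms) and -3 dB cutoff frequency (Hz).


Time constant: tau = R * C.
tau = 680 * 2.20e-08 = 1.496e-05 s
tau = 0.015 ms
Cutoff frequency: fc = 1 / (2*pi*R*C).
fc = 1 / (2*pi*1.496e-05) = 10638.7 Hz

tau = 0.015 ms, fc = 10638.7 Hz


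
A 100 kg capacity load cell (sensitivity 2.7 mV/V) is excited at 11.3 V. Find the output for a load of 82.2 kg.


Vout = rated_output * Vex * (load / capacity).
Vout = 2.7 * 11.3 * (82.2 / 100)
Vout = 2.7 * 11.3 * 0.822
Vout = 25.079 mV

25.079 mV


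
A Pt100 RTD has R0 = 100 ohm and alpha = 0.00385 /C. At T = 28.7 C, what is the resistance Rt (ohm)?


The RTD equation: Rt = R0 * (1 + alpha * T).
Rt = 100 * (1 + 0.00385 * 28.7)
Rt = 100 * (1 + 0.110495)
Rt = 100 * 1.110495
Rt = 111.049 ohm

111.049 ohm


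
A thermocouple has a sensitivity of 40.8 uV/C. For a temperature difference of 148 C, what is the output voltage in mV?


The thermocouple output V = sensitivity * dT.
V = 40.8 uV/C * 148 C
V = 6038.4 uV
V = 6.038 mV

6.038 mV


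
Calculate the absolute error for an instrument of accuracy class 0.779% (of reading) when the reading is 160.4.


Absolute error = (accuracy% / 100) * reading.
Error = (0.779 / 100) * 160.4
Error = 0.00779 * 160.4
Error = 1.2495

1.2495


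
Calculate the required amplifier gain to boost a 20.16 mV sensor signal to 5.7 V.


Gain = Vout / Vin (converting to same units).
G = 5.7 V / 20.16 mV
G = 5700.0 mV / 20.16 mV
G = 282.74

282.74


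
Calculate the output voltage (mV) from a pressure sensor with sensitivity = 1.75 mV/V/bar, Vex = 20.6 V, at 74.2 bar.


Output = sensitivity * Vex * P.
Vout = 1.75 * 20.6 * 74.2
Vout = 36.05 * 74.2
Vout = 2674.91 mV

2674.91 mV


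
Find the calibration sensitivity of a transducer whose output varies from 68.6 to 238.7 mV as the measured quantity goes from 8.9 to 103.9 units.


Sensitivity = (y2 - y1) / (x2 - x1).
S = (238.7 - 68.6) / (103.9 - 8.9)
S = 170.1 / 95.0
S = 1.7905 mV/unit

1.7905 mV/unit


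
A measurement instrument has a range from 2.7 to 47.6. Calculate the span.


Span = upper range - lower range.
Span = 47.6 - (2.7)
Span = 44.9

44.9


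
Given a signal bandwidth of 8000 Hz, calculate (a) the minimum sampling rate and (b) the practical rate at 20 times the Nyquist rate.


By Nyquist theorem, fs_min = 2 * fmax.
fs_min = 2 * 8000 = 16000 Hz
Practical rate = 20 * fs_min = 20 * 16000 = 320000 Hz

fs_min = 16000 Hz, fs_practical = 320000 Hz


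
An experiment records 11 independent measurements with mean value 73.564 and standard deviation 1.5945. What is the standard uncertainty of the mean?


The standard uncertainty for Type A evaluation is u = s / sqrt(n).
u = 1.5945 / sqrt(11)
u = 1.5945 / 3.3166
u = 0.4808

0.4808


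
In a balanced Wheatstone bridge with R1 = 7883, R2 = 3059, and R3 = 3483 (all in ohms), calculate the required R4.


At balance: R1*R4 = R2*R3, so R4 = R2*R3/R1.
R4 = 3059 * 3483 / 7883
R4 = 10654497 / 7883
R4 = 1351.58 ohm

1351.58 ohm


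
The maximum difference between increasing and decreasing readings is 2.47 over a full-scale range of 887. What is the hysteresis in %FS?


Hysteresis = (max difference / full scale) * 100%.
H = (2.47 / 887) * 100
H = 0.278 %FS

0.278 %FS


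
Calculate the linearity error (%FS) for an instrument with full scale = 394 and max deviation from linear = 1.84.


Linearity error = (max deviation / full scale) * 100%.
Linearity = (1.84 / 394) * 100
Linearity = 0.467 %FS

0.467 %FS


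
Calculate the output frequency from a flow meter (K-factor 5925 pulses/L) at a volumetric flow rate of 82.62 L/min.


Frequency = K * Q / 60 (converting L/min to L/s).
f = 5925 * 82.62 / 60
f = 489523.5 / 60
f = 8158.73 Hz

8158.73 Hz


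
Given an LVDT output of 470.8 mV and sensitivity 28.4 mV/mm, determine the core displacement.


Displacement = Vout / sensitivity.
d = 470.8 / 28.4
d = 16.577 mm

16.577 mm


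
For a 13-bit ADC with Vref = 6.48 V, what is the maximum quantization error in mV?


The maximum quantization error is +/- LSB/2.
LSB = Vref / 2^n = 6.48 / 8192 = 0.00079102 V
Max error = LSB / 2 = 0.00079102 / 2 = 0.00039551 V
Max error = 0.3955 mV

0.3955 mV


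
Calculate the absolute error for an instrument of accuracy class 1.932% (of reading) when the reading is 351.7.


Absolute error = (accuracy% / 100) * reading.
Error = (1.932 / 100) * 351.7
Error = 0.01932 * 351.7
Error = 6.7948

6.7948


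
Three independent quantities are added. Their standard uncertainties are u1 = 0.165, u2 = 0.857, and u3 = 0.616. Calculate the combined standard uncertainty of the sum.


For a sum of independent quantities, uc = sqrt(u1^2 + u2^2 + u3^2).
uc = sqrt(0.165^2 + 0.857^2 + 0.616^2)
uc = sqrt(0.027225 + 0.734449 + 0.379456)
uc = 1.0682

1.0682


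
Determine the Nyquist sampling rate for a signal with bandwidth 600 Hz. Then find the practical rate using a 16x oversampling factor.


By Nyquist theorem, fs_min = 2 * fmax.
fs_min = 2 * 600 = 1200 Hz
Practical rate = 16 * fs_min = 16 * 1200 = 19200 Hz

fs_min = 1200 Hz, fs_practical = 19200 Hz


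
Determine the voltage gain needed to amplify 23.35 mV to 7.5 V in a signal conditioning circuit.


Gain = Vout / Vin (converting to same units).
G = 7.5 V / 23.35 mV
G = 7500.0 mV / 23.35 mV
G = 321.2

321.2


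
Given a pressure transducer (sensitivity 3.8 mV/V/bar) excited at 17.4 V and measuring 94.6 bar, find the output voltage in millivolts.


Output = sensitivity * Vex * P.
Vout = 3.8 * 17.4 * 94.6
Vout = 66.12 * 94.6
Vout = 6254.95 mV

6254.95 mV


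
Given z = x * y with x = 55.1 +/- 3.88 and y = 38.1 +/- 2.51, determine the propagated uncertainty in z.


For a product z = x*y, the relative uncertainty is:
uz/z = sqrt((ux/x)^2 + (uy/y)^2)
Relative uncertainties: ux/x = 3.88/55.1 = 0.070417
uy/y = 2.51/38.1 = 0.065879
z = 55.1 * 38.1 = 2099.3
uz = 2099.3 * sqrt(0.070417^2 + 0.065879^2) = 202.436

202.436


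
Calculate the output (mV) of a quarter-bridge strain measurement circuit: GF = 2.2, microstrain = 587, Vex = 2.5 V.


Quarter bridge output: Vout = (GF * epsilon * Vex) / 4.
Vout = (2.2 * 587e-6 * 2.5) / 4
Vout = 0.0032285 / 4 V
Vout = 0.00080713 V = 0.8071 mV

0.8071 mV


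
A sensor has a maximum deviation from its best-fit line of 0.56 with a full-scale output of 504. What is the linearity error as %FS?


Linearity error = (max deviation / full scale) * 100%.
Linearity = (0.56 / 504) * 100
Linearity = 0.111 %FS

0.111 %FS


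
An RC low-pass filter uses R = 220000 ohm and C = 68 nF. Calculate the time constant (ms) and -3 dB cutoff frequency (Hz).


Time constant: tau = R * C.
tau = 220000 * 6.80e-08 = 0.01496 s
tau = 14.96 ms
Cutoff frequency: fc = 1 / (2*pi*R*C).
fc = 1 / (2*pi*0.01496) = 10.64 Hz

tau = 14.96 ms, fc = 10.64 Hz


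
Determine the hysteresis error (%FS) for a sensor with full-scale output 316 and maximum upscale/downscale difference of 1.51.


Hysteresis = (max difference / full scale) * 100%.
H = (1.51 / 316) * 100
H = 0.478 %FS

0.478 %FS


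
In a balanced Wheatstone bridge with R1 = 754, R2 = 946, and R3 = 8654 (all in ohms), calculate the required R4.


At balance: R1*R4 = R2*R3, so R4 = R2*R3/R1.
R4 = 946 * 8654 / 754
R4 = 8186684 / 754
R4 = 10857.67 ohm

10857.67 ohm


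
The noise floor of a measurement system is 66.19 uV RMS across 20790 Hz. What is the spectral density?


Noise spectral density = Vrms / sqrt(BW).
NSD = 66.19 / sqrt(20790)
NSD = 66.19 / 144.1874
NSD = 0.4591 uV/sqrt(Hz)

0.4591 uV/sqrt(Hz)


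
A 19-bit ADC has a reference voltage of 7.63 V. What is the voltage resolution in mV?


The resolution (LSB) of an ADC is Vref / 2^n.
LSB = 7.63 / 2^19
LSB = 7.63 / 524288
LSB = 1.455e-05 V = 0.01455307 mV

0.01455307 mV


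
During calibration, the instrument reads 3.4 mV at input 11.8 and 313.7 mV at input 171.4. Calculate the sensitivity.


Sensitivity = (y2 - y1) / (x2 - x1).
S = (313.7 - 3.4) / (171.4 - 11.8)
S = 310.3 / 159.6
S = 1.9442 mV/unit

1.9442 mV/unit


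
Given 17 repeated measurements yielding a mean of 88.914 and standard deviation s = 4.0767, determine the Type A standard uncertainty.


The standard uncertainty for Type A evaluation is u = s / sqrt(n).
u = 4.0767 / sqrt(17)
u = 4.0767 / 4.1231
u = 0.9887

0.9887


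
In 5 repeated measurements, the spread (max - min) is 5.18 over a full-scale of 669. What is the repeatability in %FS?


Repeatability = (spread / full scale) * 100%.
R = (5.18 / 669) * 100
R = 0.774 %FS

0.774 %FS


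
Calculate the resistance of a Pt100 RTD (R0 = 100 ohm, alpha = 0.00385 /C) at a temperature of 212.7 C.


The RTD equation: Rt = R0 * (1 + alpha * T).
Rt = 100 * (1 + 0.00385 * 212.7)
Rt = 100 * (1 + 0.818895)
Rt = 100 * 1.818895
Rt = 181.889 ohm

181.889 ohm


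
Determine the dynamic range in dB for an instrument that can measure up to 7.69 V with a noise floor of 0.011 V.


Dynamic range = 20 * log10(Vmax / Vnoise).
DR = 20 * log10(7.69 / 0.011)
DR = 20 * log10(699.09)
DR = 56.89 dB

56.89 dB


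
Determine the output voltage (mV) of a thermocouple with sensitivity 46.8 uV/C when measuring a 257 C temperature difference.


The thermocouple output V = sensitivity * dT.
V = 46.8 uV/C * 257 C
V = 12027.6 uV
V = 12.028 mV

12.028 mV


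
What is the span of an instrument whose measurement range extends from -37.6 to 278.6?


Span = upper range - lower range.
Span = 278.6 - (-37.6)
Span = 316.2

316.2


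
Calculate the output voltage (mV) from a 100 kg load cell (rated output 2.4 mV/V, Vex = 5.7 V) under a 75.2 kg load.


Vout = rated_output * Vex * (load / capacity).
Vout = 2.4 * 5.7 * (75.2 / 100)
Vout = 2.4 * 5.7 * 0.752
Vout = 10.287 mV

10.287 mV


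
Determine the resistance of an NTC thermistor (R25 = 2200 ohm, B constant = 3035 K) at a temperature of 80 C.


NTC thermistor equation: Rt = R25 * exp(B * (1/T - 1/T25)).
T in Kelvin: 353.15 K, T25 = 298.15 K
1/T - 1/T25 = 1/353.15 - 1/298.15 = -0.00052236
B * (1/T - 1/T25) = 3035 * -0.00052236 = -1.5854
Rt = 2200 * exp(-1.5854) = 450.7 ohm

450.7 ohm


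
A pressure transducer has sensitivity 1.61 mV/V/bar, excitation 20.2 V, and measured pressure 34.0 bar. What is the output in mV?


Output = sensitivity * Vex * P.
Vout = 1.61 * 20.2 * 34.0
Vout = 32.522 * 34.0
Vout = 1105.75 mV

1105.75 mV


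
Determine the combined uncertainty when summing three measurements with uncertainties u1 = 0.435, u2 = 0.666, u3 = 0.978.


For a sum of independent quantities, uc = sqrt(u1^2 + u2^2 + u3^2).
uc = sqrt(0.435^2 + 0.666^2 + 0.978^2)
uc = sqrt(0.189225 + 0.443556 + 0.956484)
uc = 1.2607

1.2607


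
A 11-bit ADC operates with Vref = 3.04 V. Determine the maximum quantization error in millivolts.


The maximum quantization error is +/- LSB/2.
LSB = Vref / 2^n = 3.04 / 2048 = 0.00148438 V
Max error = LSB / 2 = 0.00148438 / 2 = 0.00074219 V
Max error = 0.7422 mV

0.7422 mV


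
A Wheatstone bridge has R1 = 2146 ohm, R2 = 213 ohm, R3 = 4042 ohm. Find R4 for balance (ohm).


At balance: R1*R4 = R2*R3, so R4 = R2*R3/R1.
R4 = 213 * 4042 / 2146
R4 = 860946 / 2146
R4 = 401.19 ohm

401.19 ohm


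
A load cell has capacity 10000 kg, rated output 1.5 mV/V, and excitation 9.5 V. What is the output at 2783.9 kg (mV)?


Vout = rated_output * Vex * (load / capacity).
Vout = 1.5 * 9.5 * (2783.9 / 10000)
Vout = 1.5 * 9.5 * 0.27839
Vout = 3.967 mV

3.967 mV


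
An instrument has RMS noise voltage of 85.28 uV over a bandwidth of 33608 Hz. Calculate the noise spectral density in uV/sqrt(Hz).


Noise spectral density = Vrms / sqrt(BW).
NSD = 85.28 / sqrt(33608)
NSD = 85.28 / 183.3248
NSD = 0.4652 uV/sqrt(Hz)

0.4652 uV/sqrt(Hz)


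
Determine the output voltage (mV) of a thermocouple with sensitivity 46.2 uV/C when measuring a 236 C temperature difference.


The thermocouple output V = sensitivity * dT.
V = 46.2 uV/C * 236 C
V = 10903.2 uV
V = 10.903 mV

10.903 mV


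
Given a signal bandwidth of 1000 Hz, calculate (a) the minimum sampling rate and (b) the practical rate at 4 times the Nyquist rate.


By Nyquist theorem, fs_min = 2 * fmax.
fs_min = 2 * 1000 = 2000 Hz
Practical rate = 4 * fs_min = 4 * 2000 = 8000 Hz

fs_min = 2000 Hz, fs_practical = 8000 Hz


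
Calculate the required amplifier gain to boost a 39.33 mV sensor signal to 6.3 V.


Gain = Vout / Vin (converting to same units).
G = 6.3 V / 39.33 mV
G = 6300.0 mV / 39.33 mV
G = 160.18

160.18


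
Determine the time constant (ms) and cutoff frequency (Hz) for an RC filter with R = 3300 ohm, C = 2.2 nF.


Time constant: tau = R * C.
tau = 3300 * 2.20e-09 = 7.26e-06 s
tau = 0.0073 ms
Cutoff frequency: fc = 1 / (2*pi*R*C).
fc = 1 / (2*pi*7.26e-06) = 21922.17 Hz

tau = 0.0073 ms, fc = 21922.17 Hz


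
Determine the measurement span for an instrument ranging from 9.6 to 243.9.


Span = upper range - lower range.
Span = 243.9 - (9.6)
Span = 234.3

234.3


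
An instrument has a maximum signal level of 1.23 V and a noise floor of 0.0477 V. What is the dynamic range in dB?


Dynamic range = 20 * log10(Vmax / Vnoise).
DR = 20 * log10(1.23 / 0.0477)
DR = 20 * log10(25.79)
DR = 28.23 dB

28.23 dB


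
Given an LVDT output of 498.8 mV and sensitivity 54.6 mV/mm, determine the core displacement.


Displacement = Vout / sensitivity.
d = 498.8 / 54.6
d = 9.136 mm

9.136 mm


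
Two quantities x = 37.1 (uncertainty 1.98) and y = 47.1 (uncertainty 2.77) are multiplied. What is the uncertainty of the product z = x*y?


For a product z = x*y, the relative uncertainty is:
uz/z = sqrt((ux/x)^2 + (uy/y)^2)
Relative uncertainties: ux/x = 1.98/37.1 = 0.053369
uy/y = 2.77/47.1 = 0.058811
z = 37.1 * 47.1 = 1747.4
uz = 1747.4 * sqrt(0.053369^2 + 0.058811^2) = 138.774

138.774
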